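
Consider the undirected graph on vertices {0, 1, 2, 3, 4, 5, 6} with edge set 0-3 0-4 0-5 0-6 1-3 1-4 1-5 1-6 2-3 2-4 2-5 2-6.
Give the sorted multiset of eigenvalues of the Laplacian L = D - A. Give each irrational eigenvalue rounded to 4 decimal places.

Reading degrees in the order [0, 1, 2, 3, 4, 5, 6] gives [4, 4, 4, 3, 3, 3, 3]; set D = diag(4, 4, 4, 3, 3, 3, 3) and form L = D - A. L is symmetric positive semidefinite, so every eigenvalue is real and nonnegative. By the matrix-tree theorem the graph has (1/7) * product of the nonzero eigenvalues = 432 spanning trees. The largest eigenvalue, 7, is at most the vertex count 7.

[0, 3, 3, 3, 4, 4, 7]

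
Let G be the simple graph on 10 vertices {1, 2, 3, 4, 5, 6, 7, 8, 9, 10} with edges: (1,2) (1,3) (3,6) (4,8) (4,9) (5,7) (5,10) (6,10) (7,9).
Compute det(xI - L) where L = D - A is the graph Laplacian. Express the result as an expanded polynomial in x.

Reading degrees in the order [1, 2, 3, 4, 5, 6, 7, 8, 9, 10] gives [2, 1, 2, 2, 2, 2, 2, 1, 2, 2]; set D = diag(2, 1, 2, 2, 2, 2, 2, 1, 2, 2) and form L = D - A. L has integer entries, so p(x) = det(xI - L) has integer coefficients. Expanding the determinant yields x^10 - 18x^9 + 136x^8 - 560x^7 + 1365x^6 - 2002x^5 + 1716x^4 - 792x^3 + 165x^2 - 10x. Since p(0) = det(-L) = 0, x divides p(x). By the matrix-tree theorem the graph has (1/10) * product of the nonzero eigenvalues = 1 spanning tree.

x^10 - 18x^9 + 136x^8 - 560x^7 + 1365x^6 - 2002x^5 + 1716x^4 - 792x^3 + 165x^2 - 10x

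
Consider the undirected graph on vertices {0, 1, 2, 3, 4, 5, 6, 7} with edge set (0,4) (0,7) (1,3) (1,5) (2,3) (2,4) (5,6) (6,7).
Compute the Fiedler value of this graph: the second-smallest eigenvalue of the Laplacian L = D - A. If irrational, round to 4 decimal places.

0.5858

Reading degrees in the order [0, 1, 2, 3, 4, 5, 6, 7] gives [2, 2, 2, 2, 2, 2, 2, 2]; set D = diag(2, 2, 2, 2, 2, 2, 2, 2) and form L = D - A. The smallest Laplacian eigenvalue is always 0. The next one, lambda_2 = 0.5858, measures how hard the graph is to disconnect: larger values mean better connectivity. The largest eigenvalue, 4, is at most the vertex count 8.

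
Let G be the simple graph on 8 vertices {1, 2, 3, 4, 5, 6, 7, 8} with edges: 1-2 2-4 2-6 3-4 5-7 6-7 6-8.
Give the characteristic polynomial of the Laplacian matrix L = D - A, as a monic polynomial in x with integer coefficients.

With the vertex order [1, 2, 3, 4, 5, 6, 7, 8], the degrees are [1, 3, 1, 2, 1, 3, 2, 1], giving D = diag(1, 3, 1, 2, 1, 3, 2, 1) and L = D - A. L has integer entries, so p(x) = det(xI - L) has integer coefficients. Expanding the determinant yields x^8 - 14x^7 + 76x^6 - 204x^5 + 286x^4 - 204x^3 + 68x^2 - 8x. Since p(0) = det(-L) = 0, x divides p(x). There is one zero in the spectrum, matching the 1 component.

x^8 - 14x^7 + 76x^6 - 204x^5 + 286x^4 - 204x^3 + 68x^2 - 8x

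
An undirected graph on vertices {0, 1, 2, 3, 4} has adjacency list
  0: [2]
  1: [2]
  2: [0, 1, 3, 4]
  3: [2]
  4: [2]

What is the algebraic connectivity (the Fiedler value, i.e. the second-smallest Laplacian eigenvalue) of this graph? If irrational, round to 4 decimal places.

With the vertex order [0, 1, 2, 3, 4], the degrees are [1, 1, 4, 1, 1], giving D = diag(1, 1, 4, 1, 1) and L = D - A. Computing the eigenvalues of L and sorting gives [0, 1, 1, 1, 5]. The Fiedler value lambda_2 = 1 is strictly positive, so the graph is connected. There is one zero in the spectrum, matching the 1 component.

1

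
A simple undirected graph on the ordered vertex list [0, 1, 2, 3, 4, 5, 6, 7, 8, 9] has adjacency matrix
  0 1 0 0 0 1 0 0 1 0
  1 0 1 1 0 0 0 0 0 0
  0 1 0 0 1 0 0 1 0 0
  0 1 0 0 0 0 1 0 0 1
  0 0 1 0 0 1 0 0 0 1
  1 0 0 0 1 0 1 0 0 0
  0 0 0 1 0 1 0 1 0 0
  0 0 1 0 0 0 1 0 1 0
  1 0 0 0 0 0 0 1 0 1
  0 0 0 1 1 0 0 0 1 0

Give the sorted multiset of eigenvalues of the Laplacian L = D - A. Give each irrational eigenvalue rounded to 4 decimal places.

Reading degrees in the order [0, 1, 2, 3, 4, 5, 6, 7, 8, 9] gives [3, 3, 3, 3, 3, 3, 3, 3, 3, 3]; set D = diag(3, 3, 3, 3, 3, 3, 3, 3, 3, 3) and form L = D - A. The multiplicity of 0 as a Laplacian eigenvalue equals the number of connected components. The single zero eigenvalue shows the graph is connected. The largest eigenvalue, 5, is at most the vertex count 10.

[0, 2, 2, 2, 2, 2, 5, 5, 5, 5]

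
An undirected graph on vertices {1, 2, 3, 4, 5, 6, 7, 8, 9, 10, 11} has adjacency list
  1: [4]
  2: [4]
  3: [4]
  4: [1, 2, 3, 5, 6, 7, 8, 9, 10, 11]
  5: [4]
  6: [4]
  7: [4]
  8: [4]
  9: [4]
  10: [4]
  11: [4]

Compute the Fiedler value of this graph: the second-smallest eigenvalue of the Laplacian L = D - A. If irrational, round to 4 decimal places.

1

Reading degrees in the order [1, 2, 3, 4, 5, 6, 7, 8, 9, 10, 11] gives [1, 1, 1, 10, 1, 1, 1, 1, 1, 1, 1]; set D = diag(1, 1, 1, 10, 1, 1, 1, 1, 1, 1, 1) and form L = D - A. The smallest Laplacian eigenvalue is always 0. The next one, lambda_2 = 1, measures how hard the graph is to disconnect: larger values mean better connectivity. The eigenvalues sum to 20, which equals trace(L) = 2|E|.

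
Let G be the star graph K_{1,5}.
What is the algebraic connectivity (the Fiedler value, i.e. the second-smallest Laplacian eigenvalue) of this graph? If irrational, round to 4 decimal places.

The graph has 6 vertices and degree multiset [5, 1, 1, 1, 1, 1]; D is the diagonal matrix of degrees and L = D - A. The sorted Laplacian eigenvalues are [0, 1, 1, 1, 1, 6]; the algebraic connectivity is the second entry, 1. By the matrix-tree theorem the graph has (1/6) * product of the nonzero eigenvalues = 1 spanning tree.

1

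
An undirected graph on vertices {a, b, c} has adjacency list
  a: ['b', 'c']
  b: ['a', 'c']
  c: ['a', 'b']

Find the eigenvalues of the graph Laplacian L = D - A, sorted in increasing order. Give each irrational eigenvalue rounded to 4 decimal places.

[0, 3, 3]

Each diagonal entry of L is the vertex degree and each off-diagonal entry is -1 where an edge is present, 0 otherwise; in the order [a, b, c] the diagonal is [2, 2, 2]. The multiplicity of 0 as a Laplacian eigenvalue equals the number of connected components. The single zero eigenvalue shows the graph is connected. The largest eigenvalue, 3, is at most the vertex count 3. There is one zero in the spectrum, matching the 1 component.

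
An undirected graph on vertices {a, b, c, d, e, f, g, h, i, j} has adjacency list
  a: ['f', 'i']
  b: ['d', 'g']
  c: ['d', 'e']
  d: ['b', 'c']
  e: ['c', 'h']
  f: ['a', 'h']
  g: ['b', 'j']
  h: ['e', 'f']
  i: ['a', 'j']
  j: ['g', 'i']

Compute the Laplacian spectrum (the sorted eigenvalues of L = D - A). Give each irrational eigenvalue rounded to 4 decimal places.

[0, 0.3820, 0.3820, 1.3820, 1.3820, 2.6180, 2.6180, 3.6180, 3.6180, 4]

With the vertex order [a, b, c, d, e, f, g, h, i, j], the degrees are [2, 2, 2, 2, 2, 2, 2, 2, 2, 2], giving D = diag(2, 2, 2, 2, 2, 2, 2, 2, 2, 2) and L = D - A. Since every row of L sums to 0, the all-ones vector is in the kernel and 0 is an eigenvalue. The single zero eigenvalue shows the graph is connected. By the matrix-tree theorem the graph has (1/10) * product of the nonzero eigenvalues = 10 spanning trees.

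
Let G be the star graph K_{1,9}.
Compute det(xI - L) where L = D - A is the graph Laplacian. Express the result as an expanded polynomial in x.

x^10 - 18x^9 + 108x^8 - 336x^7 + 630x^6 - 756x^5 + 588x^4 - 288x^3 + 81x^2 - 10x

The graph has 10 vertices and degree multiset [9, 1, 1, 1, 1, 1, 1, 1, 1, 1]; D is the diagonal matrix of degrees and L = D - A. Computing det(xI - L) by cofactor expansion (or equivalently via sum-over-permutations) gives x^10 - 18x^9 + 108x^8 - 336x^7 + 630x^6 - 756x^5 + 588x^4 - 288x^3 + 81x^2 - 10x. The coefficient of x^9 equals -trace(L) = -18, matching the sum of degrees. The eigenvalues sum to 18, which equals trace(L) = 2|E|. By the matrix-tree theorem the graph has (1/10) * product of the nonzero eigenvalues = 1 spanning tree.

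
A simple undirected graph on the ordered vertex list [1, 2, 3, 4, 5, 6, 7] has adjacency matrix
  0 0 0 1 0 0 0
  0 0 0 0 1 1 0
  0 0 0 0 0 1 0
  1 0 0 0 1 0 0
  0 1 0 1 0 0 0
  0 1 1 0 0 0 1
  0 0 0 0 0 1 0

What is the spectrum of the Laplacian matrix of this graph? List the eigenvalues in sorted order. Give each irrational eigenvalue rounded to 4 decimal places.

[0, 0.2254, 1, 1, 2.1859, 3.3604, 4.2283]

Each diagonal entry of L is the vertex degree and each off-diagonal entry is -1 where an edge is present, 0 otherwise; in the order [1, 2, 3, 4, 5, 6, 7] the diagonal is [1, 2, 1, 2, 2, 3, 1]. Diagonalising L (or applying a numerical eigensolver to the 7x7 matrix) gives the spectrum above. By the matrix-tree theorem the graph has (1/7) * product of the nonzero eigenvalues = 1 spanning tree.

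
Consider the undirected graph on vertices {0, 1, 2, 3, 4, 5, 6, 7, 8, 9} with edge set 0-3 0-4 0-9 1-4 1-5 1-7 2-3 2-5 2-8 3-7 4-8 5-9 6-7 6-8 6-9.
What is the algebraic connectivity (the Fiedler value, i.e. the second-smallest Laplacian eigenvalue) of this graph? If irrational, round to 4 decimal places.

2

Each diagonal entry of L is the vertex degree and each off-diagonal entry is -1 where an edge is present, 0 otherwise; in the order [0, 1, 2, 3, 4, 5, 6, 7, 8, 9] the diagonal is [3, 3, 3, 3, 3, 3, 3, 3, 3, 3]. The sorted Laplacian eigenvalues are [0, 2, 2, 2, 2, 2, 5, 5, 5, 5]; the algebraic connectivity is the second entry, 2. The largest eigenvalue, 5, is at most the vertex count 10. The eigenvalues sum to 30, which equals trace(L) = 2|E|.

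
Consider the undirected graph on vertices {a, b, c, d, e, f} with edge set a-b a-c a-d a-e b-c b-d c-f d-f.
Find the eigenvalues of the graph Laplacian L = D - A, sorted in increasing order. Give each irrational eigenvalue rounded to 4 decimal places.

Each diagonal entry of L is the vertex degree and each off-diagonal entry is -1 where an edge is present, 0 otherwise; in the order [a, b, c, d, e, f] the diagonal is [4, 3, 3, 3, 1, 2]. Diagonalising L (or applying a numerical eigensolver to the 6x6 matrix) gives the spectrum above. By the matrix-tree theorem the graph has (1/6) * product of the nonzero eigenvalues = 24 spanning trees. There is one zero in the spectrum, matching the 1 component.

[0, 0.8929, 2.2123, 3, 4.5262, 5.3686]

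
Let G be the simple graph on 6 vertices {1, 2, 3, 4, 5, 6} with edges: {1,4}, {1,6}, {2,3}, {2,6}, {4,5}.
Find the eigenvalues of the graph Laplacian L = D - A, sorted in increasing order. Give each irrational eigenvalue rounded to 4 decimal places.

With the vertex order [1, 2, 3, 4, 5, 6], the degrees are [2, 2, 1, 2, 1, 2], giving D = diag(2, 2, 1, 2, 1, 2) and L = D - A. Since every row of L sums to 0, the all-ones vector is in the kernel and 0 is an eigenvalue. The single zero eigenvalue shows the graph is connected. By the matrix-tree theorem the graph has (1/6) * product of the nonzero eigenvalues = 1 spanning tree.

[0, 0.2679, 1, 2, 3, 3.7321]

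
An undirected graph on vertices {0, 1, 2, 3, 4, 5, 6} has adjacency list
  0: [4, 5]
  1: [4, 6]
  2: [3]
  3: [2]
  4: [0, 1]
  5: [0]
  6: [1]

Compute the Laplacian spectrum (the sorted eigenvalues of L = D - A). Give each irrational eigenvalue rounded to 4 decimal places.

Each diagonal entry of L is the vertex degree and each off-diagonal entry is -1 where an edge is present, 0 otherwise; in the order [0, 1, 2, 3, 4, 5, 6] the diagonal is [2, 2, 1, 1, 2, 1, 1]. L is symmetric positive semidefinite, so every eigenvalue is real and nonnegative. The 2 zero eigenvalues correspond to the 2 connected components. The largest eigenvalue, 3.6180, is at most the vertex count 7.

[0, 0, 0.3820, 1.3820, 2, 2.6180, 3.6180]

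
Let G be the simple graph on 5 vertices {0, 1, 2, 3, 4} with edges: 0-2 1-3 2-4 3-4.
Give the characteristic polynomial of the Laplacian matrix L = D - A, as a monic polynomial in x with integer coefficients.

Reading degrees in the order [0, 1, 2, 3, 4] gives [1, 1, 2, 2, 2]; set D = diag(1, 1, 2, 2, 2) and form L = D - A. Computing det(xI - L) by cofactor expansion (or equivalently via sum-over-permutations) gives x^5 - 8x^4 + 21x^3 - 20x^2 + 5x. The constant term is 0 because L is singular (the all-ones vector lies in its kernel). There is one zero in the spectrum, matching the 1 component. By the matrix-tree theorem the graph has (1/5) * product of the nonzero eigenvalues = 1 spanning tree.

x^5 - 8x^4 + 21x^3 - 20x^2 + 5x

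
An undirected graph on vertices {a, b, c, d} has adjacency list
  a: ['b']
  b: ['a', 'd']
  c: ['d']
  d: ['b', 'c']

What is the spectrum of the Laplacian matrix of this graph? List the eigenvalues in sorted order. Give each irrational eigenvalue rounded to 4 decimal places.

[0, 0.5858, 2, 3.4142]

Reading degrees in the order [a, b, c, d] gives [1, 2, 1, 2]; set D = diag(1, 2, 1, 2) and form L = D - A. Diagonalising L (or applying a numerical eigensolver to the 4x4 matrix) gives the spectrum above. The single zero eigenvalue shows the graph is connected.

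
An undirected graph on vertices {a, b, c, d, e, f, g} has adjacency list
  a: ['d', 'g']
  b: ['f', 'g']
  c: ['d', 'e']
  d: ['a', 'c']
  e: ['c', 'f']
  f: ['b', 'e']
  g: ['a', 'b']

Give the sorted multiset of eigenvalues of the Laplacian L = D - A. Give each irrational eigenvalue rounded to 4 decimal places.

[0, 0.7530, 0.7530, 2.4450, 2.4450, 3.8019, 3.8019]

Reading degrees in the order [a, b, c, d, e, f, g] gives [2, 2, 2, 2, 2, 2, 2]; set D = diag(2, 2, 2, 2, 2, 2, 2) and form L = D - A. Since every row of L sums to 0, the all-ones vector is in the kernel and 0 is an eigenvalue. By the matrix-tree theorem the graph has (1/7) * product of the nonzero eigenvalues = 7 spanning trees. There is one zero in the spectrum, matching the 1 component.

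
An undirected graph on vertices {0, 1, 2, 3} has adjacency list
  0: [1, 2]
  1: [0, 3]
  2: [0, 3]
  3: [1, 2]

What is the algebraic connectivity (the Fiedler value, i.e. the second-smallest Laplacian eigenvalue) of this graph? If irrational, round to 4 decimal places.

Reading degrees in the order [0, 1, 2, 3] gives [2, 2, 2, 2]; set D = diag(2, 2, 2, 2) and form L = D - A. Computing the eigenvalues of L and sorting gives [0, 2, 2, 4]. The Fiedler value lambda_2 = 2 is strictly positive, so the graph is connected.

2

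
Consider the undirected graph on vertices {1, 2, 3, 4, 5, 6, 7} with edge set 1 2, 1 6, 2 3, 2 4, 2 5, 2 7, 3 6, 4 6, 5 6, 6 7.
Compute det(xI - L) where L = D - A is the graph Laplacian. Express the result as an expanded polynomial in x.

With the vertex order [1, 2, 3, 4, 5, 6, 7], the degrees are [2, 5, 2, 2, 2, 5, 2], giving D = diag(2, 5, 2, 2, 2, 5, 2) and L = D - A. L has integer entries, so p(x) = det(xI - L) has integer coefficients. Expanding the determinant yields x^7 - 20x^6 + 155x^5 - 600x^4 + 1240x^3 - 1312x^2 + 560x. The coefficient of x^6 equals -trace(L) = -20, matching the sum of degrees. By the matrix-tree theorem the graph has (1/7) * product of the nonzero eigenvalues = 80 spanning trees. The largest eigenvalue, 7, is at most the vertex count 7.

x^7 - 20x^6 + 155x^5 - 600x^4 + 1240x^3 - 1312x^2 + 560x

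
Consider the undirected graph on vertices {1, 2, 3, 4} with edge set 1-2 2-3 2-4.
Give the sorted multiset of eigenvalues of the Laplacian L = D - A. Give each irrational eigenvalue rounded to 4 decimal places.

Each diagonal entry of L is the vertex degree and each off-diagonal entry is -1 where an edge is present, 0 otherwise; in the order [1, 2, 3, 4] the diagonal is [1, 3, 1, 1]. L is symmetric positive semidefinite, so every eigenvalue is real and nonnegative. The eigenvalues sum to 6, which equals trace(L) = 2|E|.

[0, 1, 1, 4]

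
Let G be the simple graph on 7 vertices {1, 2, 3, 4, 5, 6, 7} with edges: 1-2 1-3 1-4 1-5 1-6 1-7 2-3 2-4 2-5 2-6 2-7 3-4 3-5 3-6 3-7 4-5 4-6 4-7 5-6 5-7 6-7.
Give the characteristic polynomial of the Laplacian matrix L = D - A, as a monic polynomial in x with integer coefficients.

x^7 - 42x^6 + 735x^5 - 6860x^4 + 36015x^3 - 100842x^2 + 117649x

With the vertex order [1, 2, 3, 4, 5, 6, 7], the degrees are [6, 6, 6, 6, 6, 6, 6], giving D = diag(6, 6, 6, 6, 6, 6, 6) and L = D - A. The eigenvalues of L are [0, 7, 7, 7, 7, 7, 7]; the characteristic polynomial is the product of (x - lambda_i), which multiplies out to x^7 - 42x^6 + 735x^5 - 6860x^4 + 36015x^3 - 100842x^2 + 117649x. The constant term is 0 because L is singular (the all-ones vector lies in its kernel).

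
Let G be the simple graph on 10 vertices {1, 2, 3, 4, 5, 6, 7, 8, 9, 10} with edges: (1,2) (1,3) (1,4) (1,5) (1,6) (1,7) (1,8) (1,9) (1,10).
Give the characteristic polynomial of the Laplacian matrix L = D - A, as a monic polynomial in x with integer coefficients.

With the vertex order [1, 2, 3, 4, 5, 6, 7, 8, 9, 10], the degrees are [9, 1, 1, 1, 1, 1, 1, 1, 1, 1], giving D = diag(9, 1, 1, 1, 1, 1, 1, 1, 1, 1) and L = D - A. Computing det(xI - L) by cofactor expansion (or equivalently via sum-over-permutations) gives x^10 - 18x^9 + 108x^8 - 336x^7 + 630x^6 - 756x^5 + 588x^4 - 288x^3 + 81x^2 - 10x. Since p(0) = det(-L) = 0, x divides p(x). By the matrix-tree theorem the graph has (1/10) * product of the nonzero eigenvalues = 1 spanning tree.

x^10 - 18x^9 + 108x^8 - 336x^7 + 630x^6 - 756x^5 + 588x^4 - 288x^3 + 81x^2 - 10x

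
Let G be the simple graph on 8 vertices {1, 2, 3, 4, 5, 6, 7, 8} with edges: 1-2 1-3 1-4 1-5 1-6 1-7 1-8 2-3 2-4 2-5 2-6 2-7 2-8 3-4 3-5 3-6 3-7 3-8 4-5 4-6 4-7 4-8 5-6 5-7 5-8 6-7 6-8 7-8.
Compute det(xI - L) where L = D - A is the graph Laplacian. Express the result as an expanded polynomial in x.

x^8 - 56x^7 + 1344x^6 - 17920x^5 + 143360x^4 - 688128x^3 + 1835008x^2 - 2097152x

Reading degrees in the order [1, 2, 3, 4, 5, 6, 7, 8] gives [7, 7, 7, 7, 7, 7, 7, 7]; set D = diag(7, 7, 7, 7, 7, 7, 7, 7) and form L = D - A. The eigenvalues of L are [0, 8, 8, 8, 8, 8, 8, 8]; the characteristic polynomial is the product of (x - lambda_i), which multiplies out to x^8 - 56x^7 + 1344x^6 - 17920x^5 + 143360x^4 - 688128x^3 + 1835008x^2 - 2097152x. The constant term is 0 because L is singular (the all-ones vector lies in its kernel). There is one zero in the spectrum, matching the 1 component.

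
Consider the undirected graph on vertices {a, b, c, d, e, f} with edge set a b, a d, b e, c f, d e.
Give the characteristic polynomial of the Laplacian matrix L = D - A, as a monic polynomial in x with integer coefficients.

x^6 - 10x^5 + 36x^4 - 56x^3 + 32x^2

Reading degrees in the order [a, b, c, d, e, f] gives [2, 2, 1, 2, 2, 1]; set D = diag(2, 2, 1, 2, 2, 1) and form L = D - A. L has integer entries, so p(x) = det(xI - L) has integer coefficients. Expanding the determinant yields x^6 - 10x^5 + 36x^4 - 56x^3 + 32x^2. Since p(0) = det(-L) = 0, x divides p(x).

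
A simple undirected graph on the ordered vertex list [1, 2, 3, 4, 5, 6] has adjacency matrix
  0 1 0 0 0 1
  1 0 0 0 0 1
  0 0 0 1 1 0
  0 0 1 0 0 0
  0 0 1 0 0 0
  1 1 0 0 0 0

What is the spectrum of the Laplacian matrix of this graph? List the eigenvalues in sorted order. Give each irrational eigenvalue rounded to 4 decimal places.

Each diagonal entry of L is the vertex degree and each off-diagonal entry is -1 where an edge is present, 0 otherwise; in the order [1, 2, 3, 4, 5, 6] the diagonal is [2, 2, 2, 1, 1, 2]. The multiplicity of 0 as a Laplacian eigenvalue equals the number of connected components. The 2 zero eigenvalues correspond to the 2 connected components. The eigenvalues sum to 10, which equals trace(L) = 2|E|. There are 2 zeros in the spectrum, matching the 2 components.

[0, 0, 1, 3, 3, 3]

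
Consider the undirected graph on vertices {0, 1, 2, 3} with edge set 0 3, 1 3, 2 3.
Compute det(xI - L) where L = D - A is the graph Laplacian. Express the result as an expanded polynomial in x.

x^4 - 6x^3 + 9x^2 - 4x

Reading degrees in the order [0, 1, 2, 3] gives [1, 1, 1, 3]; set D = diag(1, 1, 1, 3) and form L = D - A. Computing det(xI - L) by cofactor expansion (or equivalently via sum-over-permutations) gives x^4 - 6x^3 + 9x^2 - 4x. The coefficient of x^3 equals -trace(L) = -6, matching the sum of degrees. By the matrix-tree theorem the graph has (1/4) * product of the nonzero eigenvalues = 1 spanning tree. There is one zero in the spectrum, matching the 1 component.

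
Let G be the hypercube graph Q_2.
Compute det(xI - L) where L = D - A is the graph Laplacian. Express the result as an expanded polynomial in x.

The graph has 4 vertices and degree multiset [2, 2, 2, 2]; D is the diagonal matrix of degrees and L = D - A. L has integer entries, so p(x) = det(xI - L) has integer coefficients. Expanding the determinant yields x^4 - 8x^3 + 20x^2 - 16x. The coefficient of x^3 equals -trace(L) = -8, matching the sum of degrees. There is one zero in the spectrum, matching the 1 component.

x^4 - 8x^3 + 20x^2 - 16x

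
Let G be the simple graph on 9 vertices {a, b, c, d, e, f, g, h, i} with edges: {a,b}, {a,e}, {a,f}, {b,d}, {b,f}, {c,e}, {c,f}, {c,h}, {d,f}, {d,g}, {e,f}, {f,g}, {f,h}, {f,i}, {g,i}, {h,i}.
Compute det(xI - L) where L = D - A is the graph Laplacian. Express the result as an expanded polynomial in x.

x^9 - 32x^8 + 428x^7 - 3136x^6 + 13786x^5 - 37232x^4 + 60276x^3 - 53424x^2 + 19845x

Each diagonal entry of L is the vertex degree and each off-diagonal entry is -1 where an edge is present, 0 otherwise; in the order [a, b, c, d, e, f, g, h, i] the diagonal is [3, 3, 3, 3, 3, 8, 3, 3, 3]. Computing det(xI - L) by cofactor expansion (or equivalently via sum-over-permutations) gives x^9 - 32x^8 + 428x^7 - 3136x^6 + 13786x^5 - 37232x^4 + 60276x^3 - 53424x^2 + 19845x. The constant term is 0 because L is singular (the all-ones vector lies in its kernel).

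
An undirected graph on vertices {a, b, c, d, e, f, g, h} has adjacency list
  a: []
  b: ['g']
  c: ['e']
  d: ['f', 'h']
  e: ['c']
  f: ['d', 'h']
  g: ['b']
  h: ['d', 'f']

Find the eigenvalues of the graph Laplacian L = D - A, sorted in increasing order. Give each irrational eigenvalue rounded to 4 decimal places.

Reading degrees in the order [a, b, c, d, e, f, g, h] gives [0, 1, 1, 2, 1, 2, 1, 2]; set D = diag(0, 1, 1, 2, 1, 2, 1, 2) and form L = D - A. Since every row of L sums to 0, the all-ones vector is in the kernel and 0 is an eigenvalue. The 4 zero eigenvalues correspond to the 4 connected components. There are 4 zeros in the spectrum, matching the 4 components.

[0, 0, 0, 0, 2, 2, 3, 3]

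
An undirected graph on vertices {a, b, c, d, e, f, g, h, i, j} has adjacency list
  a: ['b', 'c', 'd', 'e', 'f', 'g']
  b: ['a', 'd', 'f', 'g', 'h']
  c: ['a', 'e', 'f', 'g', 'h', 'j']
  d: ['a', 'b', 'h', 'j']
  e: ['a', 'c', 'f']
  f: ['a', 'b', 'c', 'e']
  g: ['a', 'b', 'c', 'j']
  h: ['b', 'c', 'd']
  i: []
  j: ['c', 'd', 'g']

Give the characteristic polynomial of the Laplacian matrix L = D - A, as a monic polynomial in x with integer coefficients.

x^10 - 38x^9 + 617x^8 - 5584x^7 + 30770x^6 - 105572x^5 + 219928x^4 - 253944x^3 + 124254x^2

Each diagonal entry of L is the vertex degree and each off-diagonal entry is -1 where an edge is present, 0 otherwise; in the order [a, b, c, d, e, f, g, h, i, j] the diagonal is [6, 5, 6, 4, 3, 4, 4, 3, 0, 3]. Computing det(xI - L) by cofactor expansion (or equivalently via sum-over-permutations) gives x^10 - 38x^9 + 617x^8 - 5584x^7 + 30770x^6 - 105572x^5 + 219928x^4 - 253944x^3 + 124254x^2. Since p(0) = det(-L) = 0, x divides p(x). The eigenvalues sum to 38, which equals trace(L) = 2|E|.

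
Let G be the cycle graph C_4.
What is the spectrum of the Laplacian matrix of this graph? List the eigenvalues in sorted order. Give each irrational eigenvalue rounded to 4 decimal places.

The graph has 4 vertices and degree multiset [2, 2, 2, 2]; D is the diagonal matrix of degrees and L = D - A. Diagonalising L (or applying a numerical eigensolver to the 4x4 matrix) gives the spectrum above. By the matrix-tree theorem the graph has (1/4) * product of the nonzero eigenvalues = 4 spanning trees.

[0, 2, 2, 4]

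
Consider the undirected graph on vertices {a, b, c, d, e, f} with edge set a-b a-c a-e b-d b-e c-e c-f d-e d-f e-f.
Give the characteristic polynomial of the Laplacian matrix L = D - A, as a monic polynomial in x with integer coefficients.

With the vertex order [a, b, c, d, e, f], the degrees are [3, 3, 3, 3, 5, 3], giving D = diag(3, 3, 3, 3, 5, 3) and L = D - A. Computing det(xI - L) by cofactor expansion (or equivalently via sum-over-permutations) gives x^6 - 20x^5 + 155x^4 - 580x^3 + 1045x^2 - 726x. Since p(0) = det(-L) = 0, x divides p(x). The largest eigenvalue, 6, is at most the vertex count 6.

x^6 - 20x^5 + 155x^4 - 580x^3 + 1045x^2 - 726x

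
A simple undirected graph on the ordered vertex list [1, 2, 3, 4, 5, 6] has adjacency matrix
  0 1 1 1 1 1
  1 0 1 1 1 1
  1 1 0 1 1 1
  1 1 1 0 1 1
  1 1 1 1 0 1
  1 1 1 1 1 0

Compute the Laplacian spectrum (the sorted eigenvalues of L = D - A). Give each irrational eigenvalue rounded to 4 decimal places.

[0, 6, 6, 6, 6, 6]

With the vertex order [1, 2, 3, 4, 5, 6], the degrees are [5, 5, 5, 5, 5, 5], giving D = diag(5, 5, 5, 5, 5, 5) and L = D - A. The multiplicity of 0 as a Laplacian eigenvalue equals the number of connected components. The single zero eigenvalue shows the graph is connected. The largest eigenvalue, 6, is at most the vertex count 6. There is one zero in the spectrum, matching the 1 component.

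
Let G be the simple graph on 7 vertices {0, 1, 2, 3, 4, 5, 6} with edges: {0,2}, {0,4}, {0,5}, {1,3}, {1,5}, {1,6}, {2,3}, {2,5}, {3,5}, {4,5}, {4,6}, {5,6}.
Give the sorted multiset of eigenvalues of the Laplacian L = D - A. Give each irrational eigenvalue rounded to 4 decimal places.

Reading degrees in the order [0, 1, 2, 3, 4, 5, 6] gives [3, 3, 3, 3, 3, 6, 3]; set D = diag(3, 3, 3, 3, 3, 6, 3) and form L = D - A. Diagonalising L (or applying a numerical eigensolver to the 7x7 matrix) gives the spectrum above. The single zero eigenvalue shows the graph is connected. By the matrix-tree theorem the graph has (1/7) * product of the nonzero eigenvalues = 320 spanning trees.

[0, 2, 2, 4, 4, 5, 7]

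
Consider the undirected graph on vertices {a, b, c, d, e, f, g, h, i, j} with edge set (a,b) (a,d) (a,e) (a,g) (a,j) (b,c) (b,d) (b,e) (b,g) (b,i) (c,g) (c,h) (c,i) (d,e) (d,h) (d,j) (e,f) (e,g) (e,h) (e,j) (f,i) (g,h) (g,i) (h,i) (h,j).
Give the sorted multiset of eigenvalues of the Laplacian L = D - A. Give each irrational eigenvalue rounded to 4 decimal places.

Reading degrees in the order [a, b, c, d, e, f, g, h, i, j] gives [5, 6, 4, 5, 7, 2, 6, 6, 5, 4]; set D = diag(5, 6, 4, 5, 7, 2, 6, 6, 5, 4) and form L = D - A. Since every row of L sums to 0, the all-ones vector is in the kernel and 0 is an eigenvalue.

[0, 1.8280, 2.6730, 4.5739, 5.5762, 5.6351, 6.2734, 6.9815, 7.9129, 8.5459]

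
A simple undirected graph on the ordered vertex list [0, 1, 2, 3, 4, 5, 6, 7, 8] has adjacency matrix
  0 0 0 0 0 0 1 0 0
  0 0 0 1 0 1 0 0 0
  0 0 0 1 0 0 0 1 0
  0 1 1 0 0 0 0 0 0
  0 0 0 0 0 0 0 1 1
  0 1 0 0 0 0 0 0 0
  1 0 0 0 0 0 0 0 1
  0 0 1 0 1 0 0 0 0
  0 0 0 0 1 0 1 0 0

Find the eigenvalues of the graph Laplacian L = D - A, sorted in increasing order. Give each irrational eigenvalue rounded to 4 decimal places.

Each diagonal entry of L is the vertex degree and each off-diagonal entry is -1 where an edge is present, 0 otherwise; in the order [0, 1, 2, 3, 4, 5, 6, 7, 8] the diagonal is [1, 2, 2, 2, 2, 1, 2, 2, 2]. L is symmetric positive semidefinite, so every eigenvalue is real and nonnegative. The single zero eigenvalue shows the graph is connected.

[0, 0.1206, 0.4679, 1, 1.6527, 2.3473, 3, 3.5321, 3.8794]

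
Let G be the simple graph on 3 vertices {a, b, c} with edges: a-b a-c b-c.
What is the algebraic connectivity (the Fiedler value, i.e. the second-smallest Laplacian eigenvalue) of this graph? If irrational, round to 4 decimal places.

3

Reading degrees in the order [a, b, c] gives [2, 2, 2]; set D = diag(2, 2, 2) and form L = D - A. The sorted Laplacian eigenvalues are [0, 3, 3]; the algebraic connectivity is the second entry, 3.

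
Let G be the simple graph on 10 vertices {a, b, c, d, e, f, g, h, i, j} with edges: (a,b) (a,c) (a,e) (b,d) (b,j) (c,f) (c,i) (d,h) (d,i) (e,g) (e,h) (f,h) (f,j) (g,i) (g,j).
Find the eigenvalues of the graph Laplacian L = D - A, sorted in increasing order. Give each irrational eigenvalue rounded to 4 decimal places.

Each diagonal entry of L is the vertex degree and each off-diagonal entry is -1 where an edge is present, 0 otherwise; in the order [a, b, c, d, e, f, g, h, i, j] the diagonal is [3, 3, 3, 3, 3, 3, 3, 3, 3, 3]. Diagonalising L (or applying a numerical eigensolver to the 10x10 matrix) gives the spectrum above. The eigenvalues sum to 30, which equals trace(L) = 2|E|. By the matrix-tree theorem the graph has (1/10) * product of the nonzero eigenvalues = 2000 spanning trees.

[0, 2, 2, 2, 2, 2, 5, 5, 5, 5]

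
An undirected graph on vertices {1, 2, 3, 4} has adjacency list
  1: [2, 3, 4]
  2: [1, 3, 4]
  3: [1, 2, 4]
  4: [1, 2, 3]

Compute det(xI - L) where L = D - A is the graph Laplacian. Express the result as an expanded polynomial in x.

Each diagonal entry of L is the vertex degree and each off-diagonal entry is -1 where an edge is present, 0 otherwise; in the order [1, 2, 3, 4] the diagonal is [3, 3, 3, 3]. Computing det(xI - L) by cofactor expansion (or equivalently via sum-over-permutations) gives x^4 - 12x^3 + 48x^2 - 64x. The coefficient of x^3 equals -trace(L) = -12, matching the sum of degrees. The eigenvalues sum to 12, which equals trace(L) = 2|E|. There is one zero in the spectrum, matching the 1 component.

x^4 - 12x^3 + 48x^2 - 64x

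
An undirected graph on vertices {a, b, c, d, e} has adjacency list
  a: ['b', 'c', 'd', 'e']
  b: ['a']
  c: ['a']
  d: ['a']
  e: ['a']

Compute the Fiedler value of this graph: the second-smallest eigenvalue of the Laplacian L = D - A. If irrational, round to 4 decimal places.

1

Each diagonal entry of L is the vertex degree and each off-diagonal entry is -1 where an edge is present, 0 otherwise; in the order [a, b, c, d, e] the diagonal is [4, 1, 1, 1, 1]. The smallest Laplacian eigenvalue is always 0. The next one, lambda_2 = 1, measures how hard the graph is to disconnect: larger values mean better connectivity. The eigenvalues sum to 8, which equals trace(L) = 2|E|. There is one zero in the spectrum, matching the 1 component.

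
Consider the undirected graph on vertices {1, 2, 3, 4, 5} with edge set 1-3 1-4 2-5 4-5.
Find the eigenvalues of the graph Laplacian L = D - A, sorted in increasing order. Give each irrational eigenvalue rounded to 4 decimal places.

Reading degrees in the order [1, 2, 3, 4, 5] gives [2, 1, 1, 2, 2]; set D = diag(2, 1, 1, 2, 2) and form L = D - A. Since every row of L sums to 0, the all-ones vector is in the kernel and 0 is an eigenvalue. The eigenvalues sum to 8, which equals trace(L) = 2|E|.

[0, 0.3820, 1.3820, 2.6180, 3.6180]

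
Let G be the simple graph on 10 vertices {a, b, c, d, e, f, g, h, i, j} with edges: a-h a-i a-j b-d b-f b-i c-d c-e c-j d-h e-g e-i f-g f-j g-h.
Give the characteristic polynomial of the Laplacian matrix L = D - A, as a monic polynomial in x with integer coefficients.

x^10 - 30x^9 + 390x^8 - 2880x^7 + 13305x^6 - 39882x^5 + 77640x^4 - 94800x^3 + 66000x^2 - 20000x

Reading degrees in the order [a, b, c, d, e, f, g, h, i, j] gives [3, 3, 3, 3, 3, 3, 3, 3, 3, 3]; set D = diag(3, 3, 3, 3, 3, 3, 3, 3, 3, 3) and form L = D - A. L has integer entries, so p(x) = det(xI - L) has integer coefficients. Expanding the determinant yields x^10 - 30x^9 + 390x^8 - 2880x^7 + 13305x^6 - 39882x^5 + 77640x^4 - 94800x^3 + 66000x^2 - 20000x. Since p(0) = det(-L) = 0, x divides p(x).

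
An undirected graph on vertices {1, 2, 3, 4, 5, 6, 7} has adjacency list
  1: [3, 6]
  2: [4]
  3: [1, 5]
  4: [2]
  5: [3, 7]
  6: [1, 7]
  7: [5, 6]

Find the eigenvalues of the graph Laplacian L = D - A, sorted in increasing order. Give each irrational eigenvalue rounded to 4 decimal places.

Each diagonal entry of L is the vertex degree and each off-diagonal entry is -1 where an edge is present, 0 otherwise; in the order [1, 2, 3, 4, 5, 6, 7] the diagonal is [2, 1, 2, 1, 2, 2, 2]. Since every row of L sums to 0, the all-ones vector is in the kernel and 0 is an eigenvalue. The 2 zero eigenvalues correspond to the 2 connected components. The eigenvalues sum to 12, which equals trace(L) = 2|E|. There are 2 zeros in the spectrum, matching the 2 components.

[0, 0, 1.3820, 1.3820, 2, 3.6180, 3.6180]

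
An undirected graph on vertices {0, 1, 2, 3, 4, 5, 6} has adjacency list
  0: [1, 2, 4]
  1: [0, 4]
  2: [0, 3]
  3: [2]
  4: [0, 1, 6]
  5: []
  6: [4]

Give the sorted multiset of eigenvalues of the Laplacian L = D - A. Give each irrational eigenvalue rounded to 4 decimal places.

Reading degrees in the order [0, 1, 2, 3, 4, 5, 6] gives [3, 2, 2, 1, 3, 0, 1]; set D = diag(3, 2, 2, 1, 3, 0, 1) and form L = D - A. Diagonalising L (or applying a numerical eigensolver to the 7x7 matrix) gives the spectrum above. The 2 zero eigenvalues correspond to the 2 connected components. There are 2 zeros in the spectrum, matching the 2 components. The eigenvalues sum to 12, which equals trace(L) = 2|E|.

[0, 0, 0.4131, 1.1369, 2.3595, 3.6977, 4.3928]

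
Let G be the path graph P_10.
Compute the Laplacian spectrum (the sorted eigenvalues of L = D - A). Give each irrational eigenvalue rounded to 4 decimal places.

The graph has 10 vertices and degree multiset [2, 2, 2, 2, 2, 2, 2, 2, 1, 1]; D is the diagonal matrix of degrees and L = D - A. Since every row of L sums to 0, the all-ones vector is in the kernel and 0 is an eigenvalue. The largest eigenvalue, 3.9021, is at most the vertex count 10. There is one zero in the spectrum, matching the 1 component.

[0, 0.0979, 0.3820, 0.8244, 1.3820, 2, 2.6180, 3.1756, 3.6180, 3.9021]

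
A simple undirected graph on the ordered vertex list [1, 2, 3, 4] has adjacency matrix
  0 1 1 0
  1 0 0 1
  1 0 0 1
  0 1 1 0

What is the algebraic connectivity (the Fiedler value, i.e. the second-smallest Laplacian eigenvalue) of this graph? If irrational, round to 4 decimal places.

2

With the vertex order [1, 2, 3, 4], the degrees are [2, 2, 2, 2], giving D = diag(2, 2, 2, 2) and L = D - A. The smallest Laplacian eigenvalue is always 0. The next one, lambda_2 = 2, measures how hard the graph is to disconnect: larger values mean better connectivity.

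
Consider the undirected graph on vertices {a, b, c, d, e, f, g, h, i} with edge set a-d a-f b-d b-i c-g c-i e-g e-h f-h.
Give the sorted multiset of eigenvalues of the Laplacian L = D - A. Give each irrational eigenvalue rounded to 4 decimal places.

[0, 0.4679, 0.4679, 1.6527, 1.6527, 3, 3, 3.8794, 3.8794]

Reading degrees in the order [a, b, c, d, e, f, g, h, i] gives [2, 2, 2, 2, 2, 2, 2, 2, 2]; set D = diag(2, 2, 2, 2, 2, 2, 2, 2, 2) and form L = D - A. Diagonalising L (or applying a numerical eigensolver to the 9x9 matrix) gives the spectrum above. By the matrix-tree theorem the graph has (1/9) * product of the nonzero eigenvalues = 9 spanning trees. The eigenvalues sum to 18, which equals trace(L) = 2|E|.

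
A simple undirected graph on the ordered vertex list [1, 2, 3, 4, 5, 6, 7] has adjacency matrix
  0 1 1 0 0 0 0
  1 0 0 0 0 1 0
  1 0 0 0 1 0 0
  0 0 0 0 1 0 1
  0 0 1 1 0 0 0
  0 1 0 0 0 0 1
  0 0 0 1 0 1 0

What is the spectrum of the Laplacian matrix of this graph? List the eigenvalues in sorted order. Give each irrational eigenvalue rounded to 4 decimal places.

Each diagonal entry of L is the vertex degree and each off-diagonal entry is -1 where an edge is present, 0 otherwise; in the order [1, 2, 3, 4, 5, 6, 7] the diagonal is [2, 2, 2, 2, 2, 2, 2]. Diagonalising L (or applying a numerical eigensolver to the 7x7 matrix) gives the spectrum above.

[0, 0.7530, 0.7530, 2.4450, 2.4450, 3.8019, 3.8019]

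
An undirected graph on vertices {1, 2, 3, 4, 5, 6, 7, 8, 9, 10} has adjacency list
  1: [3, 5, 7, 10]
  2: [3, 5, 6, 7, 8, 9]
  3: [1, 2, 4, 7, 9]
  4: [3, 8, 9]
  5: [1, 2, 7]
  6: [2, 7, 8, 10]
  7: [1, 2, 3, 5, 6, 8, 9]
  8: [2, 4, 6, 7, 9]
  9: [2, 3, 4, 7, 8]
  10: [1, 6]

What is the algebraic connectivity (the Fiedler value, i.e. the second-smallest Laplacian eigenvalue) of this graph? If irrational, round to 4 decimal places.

1.4808

Each diagonal entry of L is the vertex degree and each off-diagonal entry is -1 where an edge is present, 0 otherwise; in the order [1, 2, 3, 4, 5, 6, 7, 8, 9, 10] the diagonal is [4, 6, 5, 3, 3, 4, 7, 5, 5, 2]. The sorted Laplacian eigenvalues are [0, 1.4808, 2.2783, 3.1496, 4.1980, 5.0472, 5.5905, 6.6179, 7.4453, 8.1924]; the algebraic connectivity is the second entry, 1.4808. By the matrix-tree theorem the graph has (1/10) * product of the nonzero eigenvalues = 50805 spanning trees. The eigenvalues sum to 44, which equals trace(L) = 2|E|.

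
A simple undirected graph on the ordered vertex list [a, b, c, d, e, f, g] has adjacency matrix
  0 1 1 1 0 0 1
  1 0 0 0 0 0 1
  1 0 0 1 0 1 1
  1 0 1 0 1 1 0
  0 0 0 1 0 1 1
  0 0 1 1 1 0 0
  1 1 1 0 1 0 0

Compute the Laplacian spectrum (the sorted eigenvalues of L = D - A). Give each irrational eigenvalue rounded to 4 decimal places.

[0, 1.4333, 3.1054, 3.5938, 4.3572, 5.4739, 6.0364]

Reading degrees in the order [a, b, c, d, e, f, g] gives [4, 2, 4, 4, 3, 3, 4]; set D = diag(4, 2, 4, 4, 3, 3, 4) and form L = D - A. The multiplicity of 0 as a Laplacian eigenvalue equals the number of connected components. There is one zero in the spectrum, matching the 1 component.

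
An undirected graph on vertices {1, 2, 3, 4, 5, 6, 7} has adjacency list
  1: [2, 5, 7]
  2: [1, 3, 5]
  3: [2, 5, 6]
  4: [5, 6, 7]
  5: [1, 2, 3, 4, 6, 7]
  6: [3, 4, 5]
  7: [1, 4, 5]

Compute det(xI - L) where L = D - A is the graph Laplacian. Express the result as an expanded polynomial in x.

x^7 - 24x^6 + 231x^5 - 1140x^4 + 3036x^3 - 4128x^2 + 2240x

With the vertex order [1, 2, 3, 4, 5, 6, 7], the degrees are [3, 3, 3, 3, 6, 3, 3], giving D = diag(3, 3, 3, 3, 6, 3, 3) and L = D - A. The eigenvalues of L are [0, 2, 2, 4, 4, 5, 7]; the characteristic polynomial is the product of (x - lambda_i), which multiplies out to x^7 - 24x^6 + 231x^5 - 1140x^4 + 3036x^3 - 4128x^2 + 2240x. Since p(0) = det(-L) = 0, x divides p(x).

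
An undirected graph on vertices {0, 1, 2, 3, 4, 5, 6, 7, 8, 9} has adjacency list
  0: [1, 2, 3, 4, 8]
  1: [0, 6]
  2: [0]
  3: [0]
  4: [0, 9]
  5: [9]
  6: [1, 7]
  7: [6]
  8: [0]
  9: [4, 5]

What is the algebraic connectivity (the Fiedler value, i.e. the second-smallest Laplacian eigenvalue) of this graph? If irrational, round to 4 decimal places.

With the vertex order [0, 1, 2, 3, 4, 5, 6, 7, 8, 9], the degrees are [5, 2, 1, 1, 2, 1, 2, 1, 1, 2], giving D = diag(5, 2, 1, 1, 2, 1, 2, 1, 1, 2) and L = D - A. The sorted Laplacian eigenvalues are [0, 0.1981, 0.3676, 1, 1, 1.4469, 1.5550, 3.0787, 3.2470, 6.1068]; the algebraic connectivity is the second entry, 0.1981. The largest eigenvalue, 6.1068, is at most the vertex count 10.

0.1981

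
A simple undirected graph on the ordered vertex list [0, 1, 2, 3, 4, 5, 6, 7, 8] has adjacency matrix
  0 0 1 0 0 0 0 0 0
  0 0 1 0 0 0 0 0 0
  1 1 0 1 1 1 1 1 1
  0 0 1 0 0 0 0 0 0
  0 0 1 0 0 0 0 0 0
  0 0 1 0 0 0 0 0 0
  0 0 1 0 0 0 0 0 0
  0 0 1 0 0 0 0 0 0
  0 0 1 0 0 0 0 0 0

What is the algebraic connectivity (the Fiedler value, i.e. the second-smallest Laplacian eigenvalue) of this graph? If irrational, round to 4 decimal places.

Each diagonal entry of L is the vertex degree and each off-diagonal entry is -1 where an edge is present, 0 otherwise; in the order [0, 1, 2, 3, 4, 5, 6, 7, 8] the diagonal is [1, 1, 8, 1, 1, 1, 1, 1, 1]. The smallest Laplacian eigenvalue is always 0. The next one, lambda_2 = 1, measures how hard the graph is to disconnect: larger values mean better connectivity. There is one zero in the spectrum, matching the 1 component. By the matrix-tree theorem the graph has (1/9) * product of the nonzero eigenvalues = 1 spanning tree.

1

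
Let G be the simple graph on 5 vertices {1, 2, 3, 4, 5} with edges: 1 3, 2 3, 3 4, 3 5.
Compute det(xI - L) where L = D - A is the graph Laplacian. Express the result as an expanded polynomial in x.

Each diagonal entry of L is the vertex degree and each off-diagonal entry is -1 where an edge is present, 0 otherwise; in the order [1, 2, 3, 4, 5] the diagonal is [1, 1, 4, 1, 1]. The eigenvalues of L are [0, 1, 1, 1, 5]; the characteristic polynomial is the product of (x - lambda_i), which multiplies out to x^5 - 8x^4 + 18x^3 - 16x^2 + 5x. Since p(0) = det(-L) = 0, x divides p(x).

x^5 - 8x^4 + 18x^3 - 16x^2 + 5x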